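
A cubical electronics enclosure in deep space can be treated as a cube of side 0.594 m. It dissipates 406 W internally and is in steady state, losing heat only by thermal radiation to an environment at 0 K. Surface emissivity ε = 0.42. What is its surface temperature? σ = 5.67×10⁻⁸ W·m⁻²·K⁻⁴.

T ≈ 300 K

Steady state: internal power = radiated power, P = εσA T⁴.
Radiating area A = 6L² = 2.117 m².
T⁴ = P/(εσA) = 406/(0.42·5.67×10⁻⁸·2.117) = 8.053×10⁹ K⁴.
T = (8.053×10⁹)^(1/4).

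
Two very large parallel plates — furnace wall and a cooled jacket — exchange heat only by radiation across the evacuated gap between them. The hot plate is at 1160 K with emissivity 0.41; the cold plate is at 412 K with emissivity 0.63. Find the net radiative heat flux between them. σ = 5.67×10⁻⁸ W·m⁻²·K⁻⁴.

For two infinite grey parallel plates, q = σ(T₁⁴ − T₂⁴)/(1/ε₁ + 1/ε₂ − 1).
T₁⁴ − T₂⁴ = 1.811×10¹² − 2.881×10¹⁰ = 1.782×10¹² K⁴.
1/ε₁ + 1/ε₂ − 1 = 2.439 + 1.587 − 1 = 3.026.
q = 5.67×10⁻⁸ × 1.782×10¹² / 3.026.

q ≈ 33400 W/m²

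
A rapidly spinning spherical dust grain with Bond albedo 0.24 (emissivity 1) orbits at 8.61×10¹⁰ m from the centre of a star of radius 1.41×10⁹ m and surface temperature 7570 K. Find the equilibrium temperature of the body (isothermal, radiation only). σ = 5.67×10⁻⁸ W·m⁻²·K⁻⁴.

T ≈ 640 K

The star's surface emits σT_*⁴; at distance d the flux is S = σT_*⁴(R_*/d)².
S = 5.67×10⁻⁸·(7570)⁴·(1.41×10⁹/8.61×10¹⁰)² = 49930 W/m².
For an isothermal sphere T⁴ = (1−a)S/(4σ) = 1.673×10¹¹ K⁴.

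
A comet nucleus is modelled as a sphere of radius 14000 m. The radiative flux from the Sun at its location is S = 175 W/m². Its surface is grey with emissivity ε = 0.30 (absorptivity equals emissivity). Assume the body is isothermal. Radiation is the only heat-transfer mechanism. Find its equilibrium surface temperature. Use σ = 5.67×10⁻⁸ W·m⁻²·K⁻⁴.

T ≈ 167 K

At equilibrium, absorbed power = emitted power.
Absorbing cross-section = πr² = 6.158×10⁸ m²; emitting surface = 4πr² = 2.463×10⁹ m² (ratio 4).
εS·A_cross = εσ·A_surf·T⁴  ⇒  T⁴ = S/(4σ)   (ε cancels).
T⁴ = 175/(4·5.67×10⁻⁸) = 7.716×10⁸ K⁴.
T = (7.716×10⁸)^(1/4).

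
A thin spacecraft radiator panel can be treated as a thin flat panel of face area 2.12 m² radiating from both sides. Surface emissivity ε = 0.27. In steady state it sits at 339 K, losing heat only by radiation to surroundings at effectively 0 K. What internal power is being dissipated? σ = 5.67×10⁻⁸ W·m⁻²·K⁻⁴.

P ≈ 857 W

Steady state: P = εσA T⁴.
A = 2·2.12 = 4.240 m²; T⁴ = (339)⁴ = 1.321×10¹⁰ K⁴.
P = 0.27 × 5.67×10⁻⁸ × 4.240 × 1.321×10¹⁰.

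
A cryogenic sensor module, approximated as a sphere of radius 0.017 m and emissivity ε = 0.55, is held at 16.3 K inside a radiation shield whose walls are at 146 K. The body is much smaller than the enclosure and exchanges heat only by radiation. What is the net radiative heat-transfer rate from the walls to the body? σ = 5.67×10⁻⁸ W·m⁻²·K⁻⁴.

P_net ≈ 0.0515 W

For a small grey body in a large enclosure: P_net = εσA(T_body⁴ − T_wall⁴).
A = 4πr² = 0.003632 m²; T_body⁴ − T_wall⁴ = 70590 − 4.544×10⁸ = -4.543×10⁸ K⁴.
|P_net| = 0.55·5.67×10⁻⁸·0.003632·4.543×10⁸.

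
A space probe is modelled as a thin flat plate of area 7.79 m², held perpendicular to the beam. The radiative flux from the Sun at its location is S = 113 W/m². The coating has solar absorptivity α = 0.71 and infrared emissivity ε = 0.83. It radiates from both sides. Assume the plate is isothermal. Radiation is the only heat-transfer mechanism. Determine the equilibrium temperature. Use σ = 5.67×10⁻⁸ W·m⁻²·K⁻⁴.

T ≈ 171 K

At equilibrium, absorbed power = emitted power.
Absorbing cross-section = A = 7.790 m²; emitting surface = 2A = 15.58 m² (ratio 2).
αS·A_cross = εσ·A_surf·T⁴  ⇒  T⁴ = αS/(ε·2σ).
T⁴ = 0.710·113/(0.83·2·5.67×10⁻⁸) = 8.524×10⁸ K⁴.
T = (8.524×10⁸)^(1/4).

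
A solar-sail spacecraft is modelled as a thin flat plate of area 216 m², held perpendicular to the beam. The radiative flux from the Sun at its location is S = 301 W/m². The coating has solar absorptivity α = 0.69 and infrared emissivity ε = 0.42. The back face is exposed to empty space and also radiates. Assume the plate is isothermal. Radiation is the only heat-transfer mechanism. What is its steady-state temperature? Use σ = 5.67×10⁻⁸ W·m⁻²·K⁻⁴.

T ≈ 257 K

At equilibrium, absorbed power = emitted power.
Absorbing cross-section = A = 216.0 m²; emitting surface = 2A = 432.0 m² (ratio 2).
αS·A_cross = εσ·A_surf·T⁴  ⇒  T⁴ = αS/(ε·2σ).
T⁴ = 0.690·301/(0.42·2·5.67×10⁻⁸) = 4.361×10⁹ K⁴.
T = (4.361×10⁹)^(1/4).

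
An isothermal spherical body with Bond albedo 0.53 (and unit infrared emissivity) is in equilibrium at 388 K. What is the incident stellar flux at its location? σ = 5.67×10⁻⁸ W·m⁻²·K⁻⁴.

S ≈ 10900 W/m²

(1−a)S·πr² = σ·4πr²·T⁴ ⇒ S = 4σT⁴/(1−a).
S = 4·5.67×10⁻⁸·2.266×10¹⁰/0.470.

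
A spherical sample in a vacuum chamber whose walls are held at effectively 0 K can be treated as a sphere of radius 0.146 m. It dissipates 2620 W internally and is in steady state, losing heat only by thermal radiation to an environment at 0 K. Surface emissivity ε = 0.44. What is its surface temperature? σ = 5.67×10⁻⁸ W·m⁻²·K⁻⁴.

T ≈ 791 K

Steady state: internal power = radiated power, P = εσA T⁴.
Radiating area A = 4πr² = 0.2679 m².
T⁴ = P/(εσA) = 2620/(0.44·5.67×10⁻⁸·0.2679) = 3.921×10¹¹ K⁴.
T = (3.921×10¹¹)^(1/4).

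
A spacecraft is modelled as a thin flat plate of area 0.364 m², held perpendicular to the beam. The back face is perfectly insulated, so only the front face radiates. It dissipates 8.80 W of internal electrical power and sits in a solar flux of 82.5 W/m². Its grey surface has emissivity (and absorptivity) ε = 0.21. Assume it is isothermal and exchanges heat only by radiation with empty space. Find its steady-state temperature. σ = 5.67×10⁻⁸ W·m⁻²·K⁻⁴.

T ≈ 243 K

At steady state, absorbed solar power + internal power = radiated power.
Absorbed: α·S·A_cross = 0.21·82.5·0.3640 = 6.306 W (cross-section A).
Total input = 6.306 + 8.80 = 15.11 W.
Radiated: εσ·A_surf·T⁴ with A_surf = A = 0.3640 m².
T⁴ = 15.11/(0.21·5.67×10⁻⁸·0.3640) = 3.485×10⁹ K⁴.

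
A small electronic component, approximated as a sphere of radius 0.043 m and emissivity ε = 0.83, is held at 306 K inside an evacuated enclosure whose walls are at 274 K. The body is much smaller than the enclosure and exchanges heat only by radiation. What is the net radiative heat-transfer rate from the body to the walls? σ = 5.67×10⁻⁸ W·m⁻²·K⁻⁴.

For a small grey body in a large enclosure: P_net = εσA(T_body⁴ − T_wall⁴).
A = 4πr² = 0.02324 m²; T_body⁴ − T_wall⁴ = 8.768×10⁹ − 5.636×10⁹ = 3.131×10⁹ K⁴.
|P_net| = 0.83·5.67×10⁻⁸·0.02324·3.131×10⁹.

P_net ≈ 3.42 W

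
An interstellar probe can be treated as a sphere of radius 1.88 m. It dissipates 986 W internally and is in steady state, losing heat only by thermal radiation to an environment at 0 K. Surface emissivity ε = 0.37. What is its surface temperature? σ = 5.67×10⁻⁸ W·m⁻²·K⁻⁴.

T ≈ 180 K

Steady state: internal power = radiated power, P = εσA T⁴.
Radiating area A = 4πr² = 44.41 m².
T⁴ = P/(εσA) = 986/(0.37·5.67×10⁻⁸·44.41) = 1.058×10⁹ K⁴.
T = (1.058×10⁹)^(1/4).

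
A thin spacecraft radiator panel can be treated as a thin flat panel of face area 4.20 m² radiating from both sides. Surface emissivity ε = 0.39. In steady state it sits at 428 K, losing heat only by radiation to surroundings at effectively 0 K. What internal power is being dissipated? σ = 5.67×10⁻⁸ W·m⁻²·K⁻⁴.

Steady state: P = εσA T⁴.
A = 2·4.20 = 8.400 m²; T⁴ = (428)⁴ = 3.356×10¹⁰ K⁴.
P = 0.39 × 5.67×10⁻⁸ × 8.400 × 3.356×10¹⁰.

P ≈ 6230 W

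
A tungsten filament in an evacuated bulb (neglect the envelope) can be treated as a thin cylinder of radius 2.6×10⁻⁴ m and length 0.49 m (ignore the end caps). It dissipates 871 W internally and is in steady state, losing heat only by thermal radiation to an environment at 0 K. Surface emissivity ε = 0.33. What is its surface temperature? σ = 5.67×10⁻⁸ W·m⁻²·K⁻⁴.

Steady state: internal power = radiated power, P = εσA T⁴.
Radiating area A = 2πrL = 8.005×10⁻⁴ m².
T⁴ = P/(εσA) = 871/(0.33·5.67×10⁻⁸·8.005×10⁻⁴) = 5.815×10¹³ K⁴.
T = (5.815×10¹³)^(1/4).

T ≈ 2760 K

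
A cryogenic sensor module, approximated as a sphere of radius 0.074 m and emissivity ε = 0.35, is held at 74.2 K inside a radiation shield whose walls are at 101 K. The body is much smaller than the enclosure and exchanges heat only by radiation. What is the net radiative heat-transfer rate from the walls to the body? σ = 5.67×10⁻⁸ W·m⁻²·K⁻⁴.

For a small grey body in a large enclosure: P_net = εσA(T_body⁴ − T_wall⁴).
A = 4πr² = 0.06881 m²; T_body⁴ − T_wall⁴ = 3.031×10⁷ − 1.041×10⁸ = -7.375×10⁷ K⁴.
|P_net| = 0.35·5.67×10⁻⁸·0.06881·7.375×10⁷.

P_net ≈ 0.101 W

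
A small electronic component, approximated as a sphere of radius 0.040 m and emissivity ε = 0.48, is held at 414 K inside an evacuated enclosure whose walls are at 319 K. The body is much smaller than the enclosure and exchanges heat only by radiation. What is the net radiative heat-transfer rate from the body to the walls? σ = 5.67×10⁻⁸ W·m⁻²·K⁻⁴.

For a small grey body in a large enclosure: P_net = εσA(T_body⁴ − T_wall⁴).
A = 4πr² = 0.02011 m²; T_body⁴ − T_wall⁴ = 2.938×10¹⁰ − 1.036×10¹⁰ = 1.902×10¹⁰ K⁴.
|P_net| = 0.48·5.67×10⁻⁸·0.02011·1.902×10¹⁰.

P_net ≈ 10.4 W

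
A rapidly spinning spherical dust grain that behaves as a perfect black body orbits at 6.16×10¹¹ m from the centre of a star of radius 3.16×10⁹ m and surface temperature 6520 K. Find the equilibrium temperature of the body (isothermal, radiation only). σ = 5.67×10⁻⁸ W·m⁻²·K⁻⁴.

The star's surface emits σT_*⁴; at distance d the flux is S = σT_*⁴(R_*/d)².
S = 5.67×10⁻⁸·(6520)⁴·(3.16×10⁹/6.16×10¹¹)² = 2696 W/m².
For an isothermal sphere T⁴ = (1−a)S/(4σ) = 1.189×10¹⁰ K⁴.

T ≈ 330 K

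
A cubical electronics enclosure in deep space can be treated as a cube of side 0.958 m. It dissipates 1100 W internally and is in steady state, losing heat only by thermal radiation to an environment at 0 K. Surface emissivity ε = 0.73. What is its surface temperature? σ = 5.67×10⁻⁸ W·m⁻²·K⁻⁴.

Steady state: internal power = radiated power, P = εσA T⁴.
Radiating area A = 6L² = 5.507 m².
T⁴ = P/(εσA) = 1100/(0.73·5.67×10⁻⁸·5.507) = 4.826×10⁹ K⁴.
T = (4.826×10⁹)^(1/4).

T ≈ 264 K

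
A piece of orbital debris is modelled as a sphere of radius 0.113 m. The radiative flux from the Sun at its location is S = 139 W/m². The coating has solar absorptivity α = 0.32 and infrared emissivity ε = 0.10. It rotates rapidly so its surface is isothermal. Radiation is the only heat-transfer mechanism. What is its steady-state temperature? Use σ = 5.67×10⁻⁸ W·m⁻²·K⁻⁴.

T ≈ 210 K

At equilibrium, absorbed power = emitted power.
Absorbing cross-section = πr² = 0.04011 m²; emitting surface = 4πr² = 0.1605 m² (ratio 4).
αS·A_cross = εσ·A_surf·T⁴  ⇒  T⁴ = αS/(ε·4σ).
T⁴ = 0.320·139/(0.10·4·5.67×10⁻⁸) = 1.961×10⁹ K⁴.
T = (1.961×10⁹)^(1/4).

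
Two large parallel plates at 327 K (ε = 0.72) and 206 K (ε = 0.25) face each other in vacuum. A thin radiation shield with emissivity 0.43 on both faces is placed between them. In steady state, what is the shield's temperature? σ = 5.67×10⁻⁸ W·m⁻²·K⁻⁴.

In steady state the net flux on the hot side equals that on the cold side.
σ(T₁⁴−T_s⁴)/D₁ = σ(T_s⁴−T₂⁴)/D₂, with D₁ = 1/ε₁+1/ε_s−1 = 2.714, D₂ = 1/ε_s+1/ε₂−1 = 5.326.
Solve for T_s⁴: T_s⁴ = (D₂·T₁⁴ + D₁·T₂⁴)/(D₁+D₂) = 8.182×10⁹ K⁴.

T_s ≈ 301 K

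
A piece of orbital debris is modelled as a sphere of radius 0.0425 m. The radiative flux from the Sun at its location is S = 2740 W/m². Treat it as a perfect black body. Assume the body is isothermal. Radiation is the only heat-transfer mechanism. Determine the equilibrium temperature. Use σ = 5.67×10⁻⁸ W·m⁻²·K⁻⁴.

T ≈ 332 K

At equilibrium, absorbed power = emitted power.
Absorbing cross-section = πr² = 0.005675 m²; emitting surface = 4πr² = 0.02270 m² (ratio 4).
S·A_cross = εσ·A_surf·T⁴  ⇒  T⁴ = S/(4σ).
T⁴ = 1.00·2740/(4·5.67×10⁻⁸) = 1.208×10¹⁰ K⁴.
T = (1.208×10¹⁰)^(1/4).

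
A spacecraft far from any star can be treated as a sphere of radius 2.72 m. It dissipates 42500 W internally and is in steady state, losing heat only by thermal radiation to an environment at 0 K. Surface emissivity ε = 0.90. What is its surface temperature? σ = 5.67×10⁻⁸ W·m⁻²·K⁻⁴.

Steady state: internal power = radiated power, P = εσA T⁴.
Radiating area A = 4πr² = 92.97 m².
T⁴ = P/(εσA) = 42500/(0.90·5.67×10⁻⁸·92.97) = 8.958×10⁹ K⁴.
T = (8.958×10⁹)^(1/4).

T ≈ 308 K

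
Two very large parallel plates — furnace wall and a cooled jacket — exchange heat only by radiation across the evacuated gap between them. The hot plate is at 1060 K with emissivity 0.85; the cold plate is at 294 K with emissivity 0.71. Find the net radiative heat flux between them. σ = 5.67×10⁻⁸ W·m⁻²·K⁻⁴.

q ≈ 44900 W/m²

For two infinite grey parallel plates, q = σ(T₁⁴ − T₂⁴)/(1/ε₁ + 1/ε₂ − 1).
T₁⁴ − T₂⁴ = 1.262×10¹² − 7.471×10⁹ = 1.255×10¹² K⁴.
1/ε₁ + 1/ε₂ − 1 = 1.176 + 1.408 − 1 = 1.585.
q = 5.67×10⁻⁸ × 1.255×10¹² / 1.585.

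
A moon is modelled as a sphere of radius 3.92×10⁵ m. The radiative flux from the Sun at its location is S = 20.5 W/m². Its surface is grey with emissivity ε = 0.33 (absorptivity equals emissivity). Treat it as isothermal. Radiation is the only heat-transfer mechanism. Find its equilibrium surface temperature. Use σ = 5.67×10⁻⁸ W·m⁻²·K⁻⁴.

T ≈ 97.5 K

At equilibrium, absorbed power = emitted power.
Absorbing cross-section = πr² = 4.827×10¹¹ m²; emitting surface = 4πr² = 1.931×10¹² m² (ratio 4).
εS·A_cross = εσ·A_surf·T⁴  ⇒  T⁴ = S/(4σ)   (ε cancels).
T⁴ = 20.5/(4·5.67×10⁻⁸) = 9.039×10⁷ K⁴.
T = (9.039×10⁷)^(1/4).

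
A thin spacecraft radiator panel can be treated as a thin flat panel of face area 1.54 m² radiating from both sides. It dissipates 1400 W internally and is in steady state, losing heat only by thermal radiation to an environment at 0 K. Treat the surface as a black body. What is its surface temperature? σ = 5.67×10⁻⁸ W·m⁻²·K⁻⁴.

T ≈ 299 K

Steady state: internal power = radiated power, P = εσA T⁴.
Radiating area A = 2·1.54 = 3.080 m².
T⁴ = P/(εσA) = 1400/(1.0·5.67×10⁻⁸·3.080) = 8.017×10⁹ K⁴.
T = (8.017×10⁹)^(1/4).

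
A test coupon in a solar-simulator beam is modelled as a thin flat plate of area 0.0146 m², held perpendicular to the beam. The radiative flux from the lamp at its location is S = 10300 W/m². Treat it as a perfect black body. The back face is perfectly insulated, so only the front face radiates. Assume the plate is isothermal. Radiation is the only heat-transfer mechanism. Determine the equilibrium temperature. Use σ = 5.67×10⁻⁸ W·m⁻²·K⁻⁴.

T ≈ 653 K

At equilibrium, absorbed power = emitted power.
Absorbing cross-section = A = 0.01460 m²; emitting surface = A = 0.01460 m² (ratio 1).
S·A_cross = εσ·A_surf·T⁴  ⇒  T⁴ = S/(1σ).
T⁴ = 1.00·10300/(1·5.67×10⁻⁸) = 1.817×10¹¹ K⁴.
T = (1.817×10¹¹)^(1/4).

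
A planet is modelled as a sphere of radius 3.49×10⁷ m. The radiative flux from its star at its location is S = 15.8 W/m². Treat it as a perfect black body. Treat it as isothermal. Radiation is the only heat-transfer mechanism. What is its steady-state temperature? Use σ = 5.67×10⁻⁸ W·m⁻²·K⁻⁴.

T ≈ 91.4 K

At equilibrium, absorbed power = emitted power.
Absorbing cross-section = πr² = 3.826×10¹⁵ m²; emitting surface = 4πr² = 1.531×10¹⁶ m² (ratio 4).
S·A_cross = εσ·A_surf·T⁴  ⇒  T⁴ = S/(4σ).
T⁴ = 1.00·15.8/(4·5.67×10⁻⁸) = 6.966×10⁷ K⁴.
T = (6.966×10⁷)^(1/4).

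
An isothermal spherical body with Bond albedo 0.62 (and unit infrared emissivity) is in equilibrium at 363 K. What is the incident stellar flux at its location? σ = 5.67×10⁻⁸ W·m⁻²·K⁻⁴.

S ≈ 10400 W/m²

(1−a)S·πr² = σ·4πr²·T⁴ ⇒ S = 4σT⁴/(1−a).
S = 4·5.67×10⁻⁸·1.736×10¹⁰/0.380.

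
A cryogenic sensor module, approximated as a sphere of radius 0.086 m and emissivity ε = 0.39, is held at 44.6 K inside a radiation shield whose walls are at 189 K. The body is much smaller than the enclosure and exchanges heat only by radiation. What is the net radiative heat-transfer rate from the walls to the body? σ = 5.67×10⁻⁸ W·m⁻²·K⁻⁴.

For a small grey body in a large enclosure: P_net = εσA(T_body⁴ − T_wall⁴).
A = 4πr² = 0.09294 m²; T_body⁴ − T_wall⁴ = 3.957×10⁶ − 1.276×10⁹ = -1.272×10⁹ K⁴.
|P_net| = 0.39·5.67×10⁻⁸·0.09294·1.272×10⁹.

P_net ≈ 2.61 W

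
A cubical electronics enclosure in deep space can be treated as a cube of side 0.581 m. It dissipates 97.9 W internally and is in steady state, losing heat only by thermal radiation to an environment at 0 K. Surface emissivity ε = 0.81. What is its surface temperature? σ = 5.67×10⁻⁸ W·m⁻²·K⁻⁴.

Steady state: internal power = radiated power, P = εσA T⁴.
Radiating area A = 6L² = 2.025 m².
T⁴ = P/(εσA) = 97.9/(0.81·5.67×10⁻⁸·2.025) = 1.052×10⁹ K⁴.
T = (1.052×10⁹)^(1/4).

T ≈ 180 K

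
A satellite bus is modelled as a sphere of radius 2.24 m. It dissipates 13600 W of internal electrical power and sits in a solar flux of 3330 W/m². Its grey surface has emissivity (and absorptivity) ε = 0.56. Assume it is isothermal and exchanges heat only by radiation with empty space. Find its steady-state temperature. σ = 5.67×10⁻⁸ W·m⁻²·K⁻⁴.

T ≈ 383 K

At steady state, absorbed solar power + internal power = radiated power.
Absorbed: α·S·A_cross = 0.56·3330·15.76 = 29400 W (cross-section πr²).
Total input = 29400 + 13600 = 43000 W.
Radiated: εσ·A_surf·T⁴ with A_surf = 4πr² = 63.05 m².
T⁴ = 43000/(0.56·5.67×10⁻⁸·63.05) = 2.148×10¹⁰ K⁴.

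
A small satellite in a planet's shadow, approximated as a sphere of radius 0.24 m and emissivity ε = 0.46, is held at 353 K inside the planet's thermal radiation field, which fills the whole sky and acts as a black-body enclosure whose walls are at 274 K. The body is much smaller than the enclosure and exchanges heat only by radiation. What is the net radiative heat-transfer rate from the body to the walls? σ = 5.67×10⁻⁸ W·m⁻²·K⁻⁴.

P_net ≈ 187 W

For a small grey body in a large enclosure: P_net = εσA(T_body⁴ − T_wall⁴).
A = 4πr² = 0.7238 m²; T_body⁴ − T_wall⁴ = 1.553×10¹⁰ − 5.636×10⁹ = 9.891×10⁹ K⁴.
|P_net| = 0.46·5.67×10⁻⁸·0.7238·9.891×10⁹.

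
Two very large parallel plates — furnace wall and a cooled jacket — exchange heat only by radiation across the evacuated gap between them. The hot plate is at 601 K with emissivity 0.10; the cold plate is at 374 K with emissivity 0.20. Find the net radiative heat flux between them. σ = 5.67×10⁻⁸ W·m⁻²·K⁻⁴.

For two infinite grey parallel plates, q = σ(T₁⁴ − T₂⁴)/(1/ε₁ + 1/ε₂ − 1).
T₁⁴ − T₂⁴ = 1.305×10¹¹ − 1.957×10¹⁰ = 1.109×10¹¹ K⁴.
1/ε₁ + 1/ε₂ − 1 = 10.00 + 5.000 − 1 = 14.00.
q = 5.67×10⁻⁸ × 1.109×10¹¹ / 14.00.

q ≈ 449 W/m²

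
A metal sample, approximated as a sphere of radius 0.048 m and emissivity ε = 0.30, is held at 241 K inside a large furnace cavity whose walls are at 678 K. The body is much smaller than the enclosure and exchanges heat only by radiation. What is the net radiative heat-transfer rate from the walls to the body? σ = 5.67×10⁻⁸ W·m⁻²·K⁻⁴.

For a small grey body in a large enclosure: P_net = εσA(T_body⁴ − T_wall⁴).
A = 4πr² = 0.02895 m²; T_body⁴ − T_wall⁴ = 3.373×10⁹ − 2.113×10¹¹ = -2.079×10¹¹ K⁴.
|P_net| = 0.30·5.67×10⁻⁸·0.02895·2.079×10¹¹.

P_net ≈ 102 W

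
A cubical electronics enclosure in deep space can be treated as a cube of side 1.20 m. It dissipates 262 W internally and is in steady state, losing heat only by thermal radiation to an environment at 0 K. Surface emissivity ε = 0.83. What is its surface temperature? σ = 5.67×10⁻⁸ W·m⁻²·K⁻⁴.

T ≈ 159 K

Steady state: internal power = radiated power, P = εσA T⁴.
Radiating area A = 6L² = 8.640 m².
T⁴ = P/(εσA) = 262/(0.83·5.67×10⁻⁸·8.640) = 6.444×10⁸ K⁴.
T = (6.444×10⁸)^(1/4).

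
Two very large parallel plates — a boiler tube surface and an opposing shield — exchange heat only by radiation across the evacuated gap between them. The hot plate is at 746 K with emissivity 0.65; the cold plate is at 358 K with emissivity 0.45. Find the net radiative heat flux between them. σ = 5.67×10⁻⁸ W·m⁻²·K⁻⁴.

q ≈ 6020 W/m²

For two infinite grey parallel plates, q = σ(T₁⁴ − T₂⁴)/(1/ε₁ + 1/ε₂ − 1).
T₁⁴ − T₂⁴ = 3.097×10¹¹ − 1.643×10¹⁰ = 2.933×10¹¹ K⁴.
1/ε₁ + 1/ε₂ − 1 = 1.538 + 2.222 − 1 = 2.761.
q = 5.67×10⁻⁸ × 2.933×10¹¹ / 2.761.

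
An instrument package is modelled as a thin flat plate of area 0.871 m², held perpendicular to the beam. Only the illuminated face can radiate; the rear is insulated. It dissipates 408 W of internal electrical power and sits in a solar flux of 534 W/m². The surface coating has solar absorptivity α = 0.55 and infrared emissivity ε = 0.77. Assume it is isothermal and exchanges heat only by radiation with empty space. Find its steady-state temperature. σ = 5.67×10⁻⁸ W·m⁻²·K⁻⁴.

At steady state, absorbed solar power + internal power = radiated power.
Absorbed: α·S·A_cross = 0.55·534·0.8710 = 255.8 W (cross-section A).
Total input = 255.8 + 408 = 663.8 W.
Radiated: εσ·A_surf·T⁴ with A_surf = A = 0.8710 m².
T⁴ = 663.8/(0.77·5.67×10⁻⁸·0.8710) = 1.746×10¹⁰ K⁴.

T ≈ 363 K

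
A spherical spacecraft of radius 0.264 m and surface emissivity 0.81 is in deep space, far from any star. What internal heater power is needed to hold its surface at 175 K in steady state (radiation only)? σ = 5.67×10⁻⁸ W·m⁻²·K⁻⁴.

P ≈ 37.7 W

P = εσ·4πr²·T⁴.
4πr² = 0.8758 m²; T⁴ = 9.379×10⁸ K⁴.
P = 0.81·5.67×10⁻⁸·0.8758·9.379×10⁸.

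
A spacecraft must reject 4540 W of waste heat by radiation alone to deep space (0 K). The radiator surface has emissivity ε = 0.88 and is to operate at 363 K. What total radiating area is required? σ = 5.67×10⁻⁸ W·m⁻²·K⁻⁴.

P = εσA T⁴ ⇒ A = P/(εσT⁴).
T⁴ = 1.736×10¹⁰ K⁴.
A = 4540/(0.88 × 5.67×10⁻⁸ × 1.736×10¹⁰).

A ≈ 5.24 m²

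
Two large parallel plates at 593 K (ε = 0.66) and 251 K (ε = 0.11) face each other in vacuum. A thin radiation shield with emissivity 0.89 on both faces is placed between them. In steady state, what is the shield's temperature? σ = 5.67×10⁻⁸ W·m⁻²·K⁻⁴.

In steady state the net flux on the hot side equals that on the cold side.
σ(T₁⁴−T_s⁴)/D₁ = σ(T_s⁴−T₂⁴)/D₂, with D₁ = 1/ε₁+1/ε_s−1 = 1.639, D₂ = 1/ε_s+1/ε₂−1 = 9.215.
Solve for T_s⁴: T_s⁴ = (D₂·T₁⁴ + D₁·T₂⁴)/(D₁+D₂) = 1.056×10¹¹ K⁴.

T_s ≈ 570 K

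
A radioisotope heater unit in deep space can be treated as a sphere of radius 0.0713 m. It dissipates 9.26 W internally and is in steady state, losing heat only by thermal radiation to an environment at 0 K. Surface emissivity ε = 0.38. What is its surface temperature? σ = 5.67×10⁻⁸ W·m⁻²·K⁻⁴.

Steady state: internal power = radiated power, P = εσA T⁴.
Radiating area A = 4πr² = 0.06388 m².
T⁴ = P/(εσA) = 9.26/(0.38·5.67×10⁻⁸·0.06388) = 6.728×10⁹ K⁴.
T = (6.728×10⁹)^(1/4).

T ≈ 286 K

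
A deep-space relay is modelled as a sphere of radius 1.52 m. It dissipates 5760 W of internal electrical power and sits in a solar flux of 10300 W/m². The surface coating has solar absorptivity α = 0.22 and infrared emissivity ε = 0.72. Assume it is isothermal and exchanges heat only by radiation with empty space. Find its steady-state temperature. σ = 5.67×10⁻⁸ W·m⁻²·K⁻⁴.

At steady state, absorbed solar power + internal power = radiated power.
Absorbed: α·S·A_cross = 0.22·10300·7.258 = 16450 W (cross-section πr²).
Total input = 16450 + 5760 = 22210 W.
Radiated: εσ·A_surf·T⁴ with A_surf = 4πr² = 29.03 m².
T⁴ = 22210/(0.72·5.67×10⁻⁸·29.03) = 1.874×10¹⁰ K⁴.

T ≈ 370 K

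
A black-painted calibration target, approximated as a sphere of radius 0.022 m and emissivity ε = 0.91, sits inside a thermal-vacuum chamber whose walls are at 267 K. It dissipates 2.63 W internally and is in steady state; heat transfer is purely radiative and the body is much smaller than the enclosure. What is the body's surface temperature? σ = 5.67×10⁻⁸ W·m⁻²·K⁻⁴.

For a small grey body in a large enclosure, net radiated power = εσA(T⁴ − T_w⁴).
Steady state: P = εσA(T⁴ − T_w⁴) with A = 4πr² = 0.006082 m².
T⁴ = P/(εσA) + T_w⁴ = 2.63/(0.91·5.67×10⁻⁸·0.006082) + (267)⁴
    = 8.381×10⁹ + 5.082×10⁹ = 1.346×10¹⁰ K⁴.

T ≈ 341 K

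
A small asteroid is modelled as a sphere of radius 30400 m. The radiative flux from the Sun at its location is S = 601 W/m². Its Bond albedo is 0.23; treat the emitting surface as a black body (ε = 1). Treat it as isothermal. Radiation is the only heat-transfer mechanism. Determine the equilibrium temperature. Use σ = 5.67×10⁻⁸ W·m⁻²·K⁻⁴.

At equilibrium, absorbed power = emitted power.
Absorbing cross-section = πr² = 2.903×10⁹ m²; emitting surface = 4πr² = 1.161×10¹⁰ m² (ratio 4).
(1−a)S·A_cross = εσ·A_surf·T⁴  ⇒  T⁴ = (1−a)S/(4σ).
T⁴ = 0.770·601/(4·5.67×10⁻⁸) = 2.040×10⁹ K⁴.
T = (2.040×10⁹)^(1/4).

T ≈ 213 K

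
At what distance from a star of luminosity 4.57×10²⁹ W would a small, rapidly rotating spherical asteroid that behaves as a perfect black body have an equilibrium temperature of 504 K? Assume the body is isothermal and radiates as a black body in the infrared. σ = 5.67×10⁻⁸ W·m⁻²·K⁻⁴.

For an isothermal black-emitting sphere, (1−a)S·πr² = σ·4πr²·T⁴ ⇒ S = 4σT⁴/(1−a).
S = 4·5.67×10⁻⁸·(504)⁴/1.00 = 14630 W/m².
Flux falls as S = L/(4πd²), so d = √(L/(4πS)) = √(4.57×10²⁹/(4π·14630)).

d ≈ 1.58×10¹² m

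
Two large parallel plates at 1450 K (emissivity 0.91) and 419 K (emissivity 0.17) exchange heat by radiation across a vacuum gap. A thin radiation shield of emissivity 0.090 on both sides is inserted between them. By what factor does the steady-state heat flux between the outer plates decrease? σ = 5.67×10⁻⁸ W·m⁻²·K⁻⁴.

Without shield: q₀ = σΔ(T⁴)/(1/ε₁+1/ε₂−1) with denominator 5.981.
With shield the two gaps are in series; the resistances add: (1/ε₁+1/ε_s−1)+(1/ε_s+1/ε₂−1) = 11.21+15.99 = 27.20.
Heat-flux ratio q₀/q = 27.20/5.981.

factor ≈ 4.55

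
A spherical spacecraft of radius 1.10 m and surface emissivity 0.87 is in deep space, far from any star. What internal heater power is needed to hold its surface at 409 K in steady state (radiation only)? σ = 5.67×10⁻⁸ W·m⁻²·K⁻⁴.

P ≈ 21000 W

P = εσ·4πr²·T⁴.
4πr² = 15.21 m²; T⁴ = 2.798×10¹⁰ K⁴.
P = 0.87·5.67×10⁻⁸·15.21·2.798×10¹⁰.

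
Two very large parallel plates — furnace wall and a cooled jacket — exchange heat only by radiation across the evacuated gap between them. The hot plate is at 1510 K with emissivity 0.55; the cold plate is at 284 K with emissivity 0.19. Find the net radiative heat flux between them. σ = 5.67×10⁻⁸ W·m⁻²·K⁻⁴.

For two infinite grey parallel plates, q = σ(T₁⁴ − T₂⁴)/(1/ε₁ + 1/ε₂ − 1).
T₁⁴ − T₂⁴ = 5.199×10¹² − 6.505×10⁹ = 5.192×10¹² K⁴.
1/ε₁ + 1/ε₂ − 1 = 1.818 + 5.263 − 1 = 6.081.
q = 5.67×10⁻⁸ × 5.192×10¹² / 6.081.

q ≈ 48400 W/m²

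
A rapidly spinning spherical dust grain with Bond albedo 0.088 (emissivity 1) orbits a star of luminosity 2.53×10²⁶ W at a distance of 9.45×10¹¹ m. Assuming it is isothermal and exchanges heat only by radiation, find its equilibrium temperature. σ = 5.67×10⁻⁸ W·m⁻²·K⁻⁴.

T ≈ 97.6 K

First find the stellar flux at distance d: S = L/(4πd²) = 2.53×10²⁶/(4π·(9.45×10¹¹)²) = 22.54 W/m².
For an isothermal sphere, absorbed (1−a)S·πr² = emitted σ·4πr²·T⁴, so T⁴ = (1−a)S/(4σ).
T⁴ = 0.912·22.54/(4·5.67×10⁻⁸) = 9.066×10⁷ K⁴.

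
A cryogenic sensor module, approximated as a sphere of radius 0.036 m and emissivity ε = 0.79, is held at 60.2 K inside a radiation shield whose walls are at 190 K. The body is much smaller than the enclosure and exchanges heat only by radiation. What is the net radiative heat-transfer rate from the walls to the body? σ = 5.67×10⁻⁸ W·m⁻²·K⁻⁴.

For a small grey body in a large enclosure: P_net = εσA(T_body⁴ − T_wall⁴).
A = 4πr² = 0.01629 m²; T_body⁴ − T_wall⁴ = 1.313×10⁷ − 1.303×10⁹ = -1.290×10⁹ K⁴.
|P_net| = 0.79·5.67×10⁻⁸·0.01629·1.290×10⁹.

P_net ≈ 0.941 W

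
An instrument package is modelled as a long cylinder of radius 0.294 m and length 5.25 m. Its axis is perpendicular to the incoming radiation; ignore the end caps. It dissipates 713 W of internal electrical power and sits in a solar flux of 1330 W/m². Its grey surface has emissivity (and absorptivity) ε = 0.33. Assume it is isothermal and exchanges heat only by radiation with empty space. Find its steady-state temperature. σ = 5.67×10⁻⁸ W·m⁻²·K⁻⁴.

At steady state, absorbed solar power + internal power = radiated power.
Absorbed: α·S·A_cross = 0.33·1330·3.087 = 1355 W (cross-section 2rL).
Total input = 1355 + 713 = 2068 W.
Radiated: εσ·A_surf·T⁴ with A_surf = 2πrL = 9.698 m².
T⁴ = 2068/(0.33·5.67×10⁻⁸·9.698) = 1.140×10¹⁰ K⁴.

T ≈ 327 K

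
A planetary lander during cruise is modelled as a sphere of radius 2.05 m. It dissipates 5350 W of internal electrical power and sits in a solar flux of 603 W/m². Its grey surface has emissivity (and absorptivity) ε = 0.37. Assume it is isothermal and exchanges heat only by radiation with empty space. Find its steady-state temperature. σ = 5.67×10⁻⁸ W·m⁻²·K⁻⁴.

At steady state, absorbed solar power + internal power = radiated power.
Absorbed: α·S·A_cross = 0.37·603·13.20 = 2946 W (cross-section πr²).
Total input = 2946 + 5350 = 8296 W.
Radiated: εσ·A_surf·T⁴ with A_surf = 4πr² = 52.81 m².
T⁴ = 8296/(0.37·5.67×10⁻⁸·52.81) = 7.488×10⁹ K⁴.

T ≈ 294 K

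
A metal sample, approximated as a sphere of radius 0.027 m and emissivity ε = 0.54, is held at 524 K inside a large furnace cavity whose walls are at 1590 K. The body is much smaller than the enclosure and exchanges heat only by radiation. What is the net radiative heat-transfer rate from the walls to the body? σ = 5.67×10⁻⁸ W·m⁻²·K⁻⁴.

For a small grey body in a large enclosure: P_net = εσA(T_body⁴ − T_wall⁴).
A = 4πr² = 0.009161 m²; T_body⁴ − T_wall⁴ = 7.539×10¹⁰ − 6.391×10¹² = -6.316×10¹² K⁴.
|P_net| = 0.54·5.67×10⁻⁸·0.009161·6.316×10¹².

P_net ≈ 1770 W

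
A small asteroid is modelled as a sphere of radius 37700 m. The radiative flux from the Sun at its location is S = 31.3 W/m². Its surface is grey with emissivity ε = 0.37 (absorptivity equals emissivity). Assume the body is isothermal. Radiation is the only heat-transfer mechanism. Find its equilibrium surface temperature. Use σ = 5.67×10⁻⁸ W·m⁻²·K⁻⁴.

At equilibrium, absorbed power = emitted power.
Absorbing cross-section = πr² = 4.465×10⁹ m²; emitting surface = 4πr² = 1.786×10¹⁰ m² (ratio 4).
εS·A_cross = εσ·A_surf·T⁴  ⇒  T⁴ = S/(4σ)   (ε cancels).
T⁴ = 31.3/(4·5.67×10⁻⁸) = 1.380×10⁸ K⁴.
T = (1.380×10⁸)^(1/4).

T ≈ 108 K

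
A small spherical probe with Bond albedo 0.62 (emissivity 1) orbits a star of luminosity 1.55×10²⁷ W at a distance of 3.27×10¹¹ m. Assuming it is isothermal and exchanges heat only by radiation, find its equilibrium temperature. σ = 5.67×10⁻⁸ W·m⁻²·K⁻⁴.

First find the stellar flux at distance d: S = L/(4πd²) = 1.55×10²⁷/(4π·(3.27×10¹¹)²) = 1154 W/m².
For an isothermal sphere, absorbed (1−a)S·πr² = emitted σ·4πr²·T⁴, so T⁴ = (1−a)S/(4σ).
T⁴ = 0.380·1154/(4·5.67×10⁻⁸) = 1.933×10⁹ K⁴.

T ≈ 210 K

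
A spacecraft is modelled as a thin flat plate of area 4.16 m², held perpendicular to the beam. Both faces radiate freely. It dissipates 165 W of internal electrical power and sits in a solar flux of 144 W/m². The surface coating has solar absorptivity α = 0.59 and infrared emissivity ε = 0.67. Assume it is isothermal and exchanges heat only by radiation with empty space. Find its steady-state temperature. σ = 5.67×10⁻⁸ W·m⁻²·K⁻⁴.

T ≈ 201 K

At steady state, absorbed solar power + internal power = radiated power.
Absorbed: α·S·A_cross = 0.59·144·4.160 = 353.4 W (cross-section A).
Total input = 353.4 + 165 = 518.4 W.
Radiated: εσ·A_surf·T⁴ with A_surf = 2A = 8.320 m².
T⁴ = 518.4/(0.67·5.67×10⁻⁸·8.320) = 1.640×10⁹ K⁴.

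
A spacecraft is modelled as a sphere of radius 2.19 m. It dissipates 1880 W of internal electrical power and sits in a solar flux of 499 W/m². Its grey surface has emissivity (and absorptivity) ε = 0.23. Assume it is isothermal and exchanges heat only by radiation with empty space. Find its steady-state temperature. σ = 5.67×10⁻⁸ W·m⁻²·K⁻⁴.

At steady state, absorbed solar power + internal power = radiated power.
Absorbed: α·S·A_cross = 0.23·499·15.07 = 1729 W (cross-section πr²).
Total input = 1729 + 1880 = 3609 W.
Radiated: εσ·A_surf·T⁴ with A_surf = 4πr² = 60.27 m².
T⁴ = 3609/(0.23·5.67×10⁻⁸·60.27) = 4.592×10⁹ K⁴.

T ≈ 260 K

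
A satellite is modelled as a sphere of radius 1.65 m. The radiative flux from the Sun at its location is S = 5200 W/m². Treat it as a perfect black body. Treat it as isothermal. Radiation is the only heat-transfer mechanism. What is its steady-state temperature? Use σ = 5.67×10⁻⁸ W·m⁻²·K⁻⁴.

T ≈ 389 K

At equilibrium, absorbed power = emitted power.
Absorbing cross-section = πr² = 8.553 m²; emitting surface = 4πr² = 34.21 m² (ratio 4).
S·A_cross = εσ·A_surf·T⁴  ⇒  T⁴ = S/(4σ).
T⁴ = 1.00·5200/(4·5.67×10⁻⁸) = 2.293×10¹⁰ K⁴.
T = (2.293×10¹⁰)^(1/4).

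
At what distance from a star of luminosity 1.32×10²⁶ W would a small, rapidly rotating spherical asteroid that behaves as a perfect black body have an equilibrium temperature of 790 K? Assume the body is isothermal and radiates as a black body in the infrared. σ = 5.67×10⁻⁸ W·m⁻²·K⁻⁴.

d ≈ 1.09×10¹⁰ m

For an isothermal black-emitting sphere, (1−a)S·πr² = σ·4πr²·T⁴ ⇒ S = 4σT⁴/(1−a).
S = 4·5.67×10⁻⁸·(790)⁴/1.00 = 88340 W/m².
Flux falls as S = L/(4πd²), so d = √(L/(4πS)) = √(1.32×10²⁶/(4π·88340)).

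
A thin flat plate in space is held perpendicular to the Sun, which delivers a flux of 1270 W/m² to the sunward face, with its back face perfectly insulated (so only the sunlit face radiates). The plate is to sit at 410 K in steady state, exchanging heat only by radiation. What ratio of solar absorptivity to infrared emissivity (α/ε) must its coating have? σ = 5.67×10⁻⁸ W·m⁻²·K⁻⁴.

Balance: αS·A = εσ·1A·T⁴ ⇒ α/ε = σT⁴/S.
α/ε = 5.67×10⁻⁸·(410)⁴/1270 = 5.67×10⁻⁸·2.826×10¹⁰/1270.

α/ε ≈ 1.26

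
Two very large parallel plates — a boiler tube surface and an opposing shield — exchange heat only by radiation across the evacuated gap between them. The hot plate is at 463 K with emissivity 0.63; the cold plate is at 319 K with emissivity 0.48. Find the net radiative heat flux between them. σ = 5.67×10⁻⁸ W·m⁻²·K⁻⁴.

For two infinite grey parallel plates, q = σ(T₁⁴ − T₂⁴)/(1/ε₁ + 1/ε₂ − 1).
T₁⁴ − T₂⁴ = 4.595×10¹⁰ − 1.036×10¹⁰ = 3.560×10¹⁰ K⁴.
1/ε₁ + 1/ε₂ − 1 = 1.587 + 2.083 − 1 = 2.671.
q = 5.67×10⁻⁸ × 3.560×10¹⁰ / 2.671.

q ≈ 756 W/m²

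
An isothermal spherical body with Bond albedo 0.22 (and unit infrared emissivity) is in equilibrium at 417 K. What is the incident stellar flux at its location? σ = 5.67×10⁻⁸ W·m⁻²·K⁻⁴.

(1−a)S·πr² = σ·4πr²·T⁴ ⇒ S = 4σT⁴/(1−a).
S = 4·5.67×10⁻⁸·3.024×10¹⁰/0.780.

S ≈ 8790 W/m²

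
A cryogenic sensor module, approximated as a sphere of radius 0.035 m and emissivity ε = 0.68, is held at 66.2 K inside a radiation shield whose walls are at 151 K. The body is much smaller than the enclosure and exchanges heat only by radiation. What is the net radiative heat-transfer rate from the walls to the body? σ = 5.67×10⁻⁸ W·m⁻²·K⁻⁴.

For a small grey body in a large enclosure: P_net = εσA(T_body⁴ − T_wall⁴).
A = 4πr² = 0.01539 m²; T_body⁴ − T_wall⁴ = 1.921×10⁷ − 5.199×10⁸ = -5.007×10⁸ K⁴.
|P_net| = 0.68·5.67×10⁻⁸·0.01539·5.007×10⁸.

P_net ≈ 0.297 W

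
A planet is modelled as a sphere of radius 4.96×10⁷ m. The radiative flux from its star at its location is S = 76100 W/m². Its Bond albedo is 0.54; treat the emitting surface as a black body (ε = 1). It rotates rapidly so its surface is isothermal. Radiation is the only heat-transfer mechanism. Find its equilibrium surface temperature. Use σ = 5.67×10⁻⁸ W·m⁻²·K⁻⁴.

T ≈ 627 K

At equilibrium, absorbed power = emitted power.
Absorbing cross-section = πr² = 7.729×10¹⁵ m²; emitting surface = 4πr² = 3.092×10¹⁶ m² (ratio 4).
(1−a)S·A_cross = εσ·A_surf·T⁴  ⇒  T⁴ = (1−a)S/(4σ).
T⁴ = 0.460·76100/(4·5.67×10⁻⁸) = 1.543×10¹¹ K⁴.
T = (1.543×10¹¹)^(1/4).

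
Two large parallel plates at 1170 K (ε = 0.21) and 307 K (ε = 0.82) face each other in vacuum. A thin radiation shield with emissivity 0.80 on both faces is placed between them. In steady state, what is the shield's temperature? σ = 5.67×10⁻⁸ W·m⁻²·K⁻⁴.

In steady state the net flux on the hot side equals that on the cold side.
σ(T₁⁴−T_s⁴)/D₁ = σ(T_s⁴−T₂⁴)/D₂, with D₁ = 1/ε₁+1/ε_s−1 = 5.012, D₂ = 1/ε_s+1/ε₂−1 = 1.470.
Solve for T_s⁴: T_s⁴ = (D₂·T₁⁴ + D₁·T₂⁴)/(D₁+D₂) = 4.317×10¹¹ K⁴.

T_s ≈ 811 K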